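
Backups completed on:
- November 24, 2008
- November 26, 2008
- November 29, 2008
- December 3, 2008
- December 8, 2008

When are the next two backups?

December 14, 2008; December 21, 2008

Gaps: 2, 3, 4, 5 days — each gap is 1 larger than the previous one.
Next gap: 6 days. December 8, 2008 + 6 days = December 14, 2008.
Next gap: 7 days. December 14, 2008 + 7 days = December 21, 2008.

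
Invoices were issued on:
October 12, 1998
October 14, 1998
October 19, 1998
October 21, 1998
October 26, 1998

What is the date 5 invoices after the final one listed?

The gap pattern 2, 5, 2, 5 repeats every 2 events.
These are the Mondays and Wednesdays of each week.
The following Wednesday is October 28, 1998.
Next Monday: November 2, 1998.
Next Wednesday: November 4, 1998.
The following Monday is November 9, 1998.
Next Wednesday: November 11, 1998.

November 11, 1998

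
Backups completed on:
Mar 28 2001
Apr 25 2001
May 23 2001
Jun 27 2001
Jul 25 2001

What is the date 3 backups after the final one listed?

These are Wednesdays at 28- or 35-day spacing (28, 28, 35, 28).
The pattern: 4th Wednesday of the month.
August 2001 — 4th Wednesday is Aug 22 2001.
September 2001 — 4th Wednesday is Sep 26 2001.
4th Wednesday of October 2001: Oct 24 2001.

Oct 24 2001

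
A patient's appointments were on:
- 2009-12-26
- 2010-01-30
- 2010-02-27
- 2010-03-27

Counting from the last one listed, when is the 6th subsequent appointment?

Every date is a Saturday; gaps 35, 28, 28 days.
Each is the last Saturday of its month (at least one falls on the 29th or later, ruling out '4th Saturday').
Last Saturday of April 2010: 2010-04-24.
May 2010 ends with Saturday 2010-05-29.
June 2010 ends with Saturday 2010-06-26.
July 2010 ends with Saturday 2010-07-31.
Last Saturday of August 2010: 2010-08-28.
Last Saturday of September 2010: 2010-09-25.

2010-09-25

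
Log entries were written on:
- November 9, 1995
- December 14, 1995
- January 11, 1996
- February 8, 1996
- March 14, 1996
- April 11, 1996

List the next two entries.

May 9, 1996; June 13, 1996

Gaps: 35, 28, 28, 35, 28 days — a mix of 28 and 35. Every date is a Thursday.
Each is the 2nd Thursday of its month.
2nd Thursday of May 1996: May 9, 1996.
2nd Thursday of June 1996: June 13, 1996.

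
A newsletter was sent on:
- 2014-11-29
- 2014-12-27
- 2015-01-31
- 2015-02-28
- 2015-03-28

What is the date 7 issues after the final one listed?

All Saturdays; the gaps (28, 35, 28, 28) vary with month length.
This is the last Saturday of each month.
April 2015 ends with Saturday 2015-04-25.
May 2015 ends with Saturday 2015-05-30.
June 2015 ends with Saturday 2015-06-27.
July 2015 ends with Saturday 2015-07-25.
Last Saturday of August 2015: 2015-08-29.
Last Saturday of September 2015: 2015-09-26.
October 2015 ends with Saturday 2015-10-31.

2015-10-31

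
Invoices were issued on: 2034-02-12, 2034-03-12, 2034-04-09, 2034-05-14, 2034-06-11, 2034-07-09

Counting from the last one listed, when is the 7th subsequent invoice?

These are Sundays at 28- or 35-day spacing (28, 28, 35, 28, 28).
The pattern: 2nd Sunday of the month.
2nd Sunday of August 2034: 2034-08-13.
2nd Sunday of September 2034: 2034-09-10.
2nd Sunday of October 2034: 2034-10-08.
2nd Sunday of November 2034: 2034-11-12.
2nd Sunday of December 2034: 2034-12-10.
January 2035 — 2nd Sunday is 2035-01-14.
February 2035 — 2nd Sunday is 2035-02-11.

2035-02-11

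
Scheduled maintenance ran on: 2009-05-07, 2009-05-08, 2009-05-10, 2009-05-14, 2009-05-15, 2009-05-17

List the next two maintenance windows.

2009-05-21, 2009-05-22

Gaps: 1, 2, 4, 1, 2 days — not constant, but cyclic with period 3.
The events fall on every Thursday, Friday and Sunday.
The following Thursday is 2009-05-21.
The following Friday is 2009-05-22.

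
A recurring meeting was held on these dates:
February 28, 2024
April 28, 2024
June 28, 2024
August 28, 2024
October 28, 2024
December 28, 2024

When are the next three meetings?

February 28, 2025; April 28, 2025; June 28, 2025

The day-of-month is always 28 (60, 61, 61, 61, 61 days between events).
So this recurs on the 28th of every 2 months.
Next: February 2025 → February 28, 2025.
Next: April 2025 → April 28, 2025.
June 2025: June 28, 2025.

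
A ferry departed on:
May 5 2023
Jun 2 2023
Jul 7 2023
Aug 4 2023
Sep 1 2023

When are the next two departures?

Oct 6 2023, Nov 3 2023

Gaps: 28, 35, 28, 28 days — a mix of 28 and 35. Every date is a Friday.
Each is the 1st Friday of its month.
1st Friday of October 2023: Oct 6 2023.
November 2023 — 1st Friday is Nov 3 2023.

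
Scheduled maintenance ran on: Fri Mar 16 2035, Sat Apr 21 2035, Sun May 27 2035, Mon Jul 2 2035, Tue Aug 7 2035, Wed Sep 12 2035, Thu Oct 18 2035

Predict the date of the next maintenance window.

The spacing is 36, 36, 36, 36, 36, 36 days — always 36 days.
Thu Oct 18 2035 + 36 days = Fri Nov 23 2035.

Fri Nov 23 2035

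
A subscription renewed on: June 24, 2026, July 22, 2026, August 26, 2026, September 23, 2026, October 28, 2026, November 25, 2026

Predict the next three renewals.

Gaps: 28, 35, 28, 35, 28 days — a mix of 28 and 35. Every date is a Wednesday.
Each is the 4th Wednesday of its month.
4th Wednesday of December 2026: December 23, 2026.
4th Wednesday of January 2027: January 27, 2027.
February 2027 — 4th Wednesday is February 24, 2027.

December 23, 2026; January 27, 2027; February 24, 2027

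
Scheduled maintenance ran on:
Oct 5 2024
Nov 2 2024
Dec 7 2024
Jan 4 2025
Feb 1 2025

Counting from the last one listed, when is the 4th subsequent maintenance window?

Jun 7 2025

Gaps: 28, 35, 28, 28 days — a mix of 28 and 35. Every date is a Saturday.
Each is the 1st Saturday of its month.
1st Saturday of March 2025: Mar 1 2025.
April 2025 — 1st Saturday is Apr 5 2025.
1st Saturday of May 2025: May 3 2025.
1st Saturday of June 2025: Jun 7 2025.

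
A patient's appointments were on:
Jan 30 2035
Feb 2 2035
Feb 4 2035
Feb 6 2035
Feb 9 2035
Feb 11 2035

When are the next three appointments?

The gap pattern 3, 2, 2, 3, 2 repeats every 3 events.
These are the Tuesdays, Fridays and Sundays of each week.
Next Tuesday: Feb 13 2035.
The following Friday is Feb 16 2035.
Next Sunday: Feb 18 2035.

Feb 13 2035, Feb 16 2035, Feb 18 2035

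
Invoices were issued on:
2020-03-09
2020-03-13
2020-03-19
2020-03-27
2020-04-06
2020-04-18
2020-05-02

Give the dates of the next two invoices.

The spacing grows by 2 each time: 4, 6, 8, 10, 12, 14 days.
Next gap: 16 days. 2020-05-02 + 16 days = 2020-05-18.
Next gap: 18 days. 2020-05-18 + 18 days = 2020-06-05.

2020-05-18, 2020-06-05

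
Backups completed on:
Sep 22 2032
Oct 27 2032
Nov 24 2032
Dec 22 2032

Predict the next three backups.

All dates are Wednesdays, 35, 28, 28 days apart.
Specifically, the 4th Wednesday of each month.
4th Wednesday of January 2033: Jan 26 2033.
February 2033 — 4th Wednesday is Feb 23 2033.
4th Wednesday of March 2033: Mar 23 2033.

Jan 26 2033, Feb 23 2033, Mar 23 2033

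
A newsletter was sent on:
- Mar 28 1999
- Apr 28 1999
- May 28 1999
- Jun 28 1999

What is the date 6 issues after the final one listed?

Dec 28 1999

The day-of-month is always 28 (31, 30, 31 days between events).
So this recurs on the 28th of each month.
Next: July 1999 → Jul 28 1999.
Next: August 1999 → Aug 28 1999.
Next: September 1999 → Sep 28 1999.
Next: October 1999 → Oct 28 1999.
Next: November 1999 → Nov 28 1999.
December 1999: Dec 28 1999.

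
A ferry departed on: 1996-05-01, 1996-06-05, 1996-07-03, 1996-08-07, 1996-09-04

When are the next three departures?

1996-10-02, 1996-11-06, 1996-12-04

All dates are Wednesdays, 35, 28, 35, 28 days apart.
Specifically, the 1st Wednesday of each month.
1st Wednesday of October 1996: 1996-10-02.
1st Wednesday of November 1996: 1996-11-06.
1st Wednesday of December 1996: 1996-12-04.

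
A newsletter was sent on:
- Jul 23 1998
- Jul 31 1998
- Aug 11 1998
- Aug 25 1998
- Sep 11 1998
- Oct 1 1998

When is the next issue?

Oct 24 1998

Gaps: 8, 11, 14, 17, 20 days — each gap is 3 larger than the previous one.
Next gap: 23 days. Oct 1 1998 + 23 days = Oct 24 1998.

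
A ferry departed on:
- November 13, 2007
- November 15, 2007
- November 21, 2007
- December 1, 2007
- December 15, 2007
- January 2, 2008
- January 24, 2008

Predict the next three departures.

The spacing grows by 4 each time: 2, 6, 10, 14, 18, 22 days.
Next gap: 26 days. January 24, 2008 + 26 days = February 19, 2008.
Next gap: 30 days. February 19, 2008 + 30 days = March 20, 2008.
Next gap: 34 days. March 20, 2008 + 34 days = April 23, 2008.

February 19, 2008; March 20, 2008; April 23, 2008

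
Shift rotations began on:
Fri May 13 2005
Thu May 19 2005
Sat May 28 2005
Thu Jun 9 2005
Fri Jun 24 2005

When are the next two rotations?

Tue Jul 12 2005, Tue Aug 2 2005

The spacing grows by 3 each time: 6, 9, 12, 15 days.
Next gap: 18 days. Fri Jun 24 2005 + 18 days = Tue Jul 12 2005.
Next gap: 21 days. Tue Jul 12 2005 + 21 days = Tue Aug 2 2005.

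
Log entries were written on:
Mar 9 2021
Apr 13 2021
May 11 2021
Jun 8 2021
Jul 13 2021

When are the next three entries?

All dates are Tuesdays, 35, 28, 28, 35 days apart.
Specifically, the 2nd Tuesday of each month.
August 2021 — 2nd Tuesday is Aug 10 2021.
2nd Tuesday of September 2021: Sep 14 2021.
2nd Tuesday of October 2021: Oct 12 2021.

Aug 10 2021, Sep 14 2021, Oct 12 2021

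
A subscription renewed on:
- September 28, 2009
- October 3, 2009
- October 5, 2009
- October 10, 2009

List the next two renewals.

October 12, 2009; October 17, 2009

Every event lands on a Monday or Saturday (gaps cycle 5, 2, 5).
So the schedule is: every Monday and Saturday.
The following Monday is October 12, 2009.
Next Saturday: October 17, 2009.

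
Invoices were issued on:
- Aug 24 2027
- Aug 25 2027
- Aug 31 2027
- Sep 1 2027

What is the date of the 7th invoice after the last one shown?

Sep 28 2027

Every event lands on a Tuesday or Wednesday (gaps cycle 1, 6, 1).
So the schedule is: every Tuesday and Wednesday.
Next Tuesday: Sep 7 2027.
Next Wednesday: Sep 8 2027.
Next Tuesday: Sep 14 2027.
The following Wednesday is Sep 15 2027.
Next Tuesday: Sep 21 2027.
The following Wednesday is Sep 22 2027.
The following Tuesday is Sep 28 2027.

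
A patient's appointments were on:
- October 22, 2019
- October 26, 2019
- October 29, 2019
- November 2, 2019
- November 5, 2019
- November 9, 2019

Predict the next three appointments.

Gaps: 4, 3, 4, 3, 4 days — not constant, but cyclic with period 2.
The events fall on every Tuesday and Saturday.
Next Tuesday: November 12, 2019.
Next Saturday: November 16, 2019.
The following Tuesday is November 19, 2019.

November 12, 2019; November 16, 2019; November 19, 2019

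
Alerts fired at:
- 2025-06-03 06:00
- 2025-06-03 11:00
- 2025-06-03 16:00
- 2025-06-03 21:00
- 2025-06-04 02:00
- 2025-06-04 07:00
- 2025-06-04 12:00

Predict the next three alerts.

2025-06-04 17:00, 2025-06-04 22:00, 2025-06-05 03:00

Spacing: 5, 5, 5, 5, 5, 5 h — constant 5 h.
2025-06-04 12:00 + 5 h = 2025-06-04 17:00.
2025-06-04 17:00 + 5 h = 2025-06-04 22:00.
2025-06-04 22:00 + 5 h = 2025-06-05 03:00.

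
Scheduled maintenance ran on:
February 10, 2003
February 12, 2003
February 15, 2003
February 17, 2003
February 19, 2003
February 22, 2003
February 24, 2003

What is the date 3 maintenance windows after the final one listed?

March 3, 2003

Gaps: 2, 3, 2, 2, 3, 2 days — not constant, but cyclic with period 3.
The events fall on every Monday, Wednesday and Saturday.
The following Wednesday is February 26, 2003.
The following Saturday is March 1, 2003.
The following Monday is March 3, 2003.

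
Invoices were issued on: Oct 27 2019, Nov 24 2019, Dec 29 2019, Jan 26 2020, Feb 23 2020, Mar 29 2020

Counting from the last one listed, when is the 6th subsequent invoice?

Every date is a Sunday; gaps 28, 35, 28, 28, 35 days.
Each is the last Sunday of its month (at least one falls on the 29th or later, ruling out '4th Sunday').
Last Sunday of April 2020: Apr 26 2020.
May 2020 ends with Sunday May 31 2020.
June 2020 ends with Sunday Jun 28 2020.
July 2020 ends with Sunday Jul 26 2020.
Last Sunday of August 2020: Aug 30 2020.
September 2020 ends with Sunday Sep 27 2020.

Sep 27 2020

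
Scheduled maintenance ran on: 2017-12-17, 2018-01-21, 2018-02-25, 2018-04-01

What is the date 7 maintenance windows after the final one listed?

Gaps between consecutive events: 35, 35, 35 days — a constant 35-day interval.
2018-04-01 + 35 days = 2018-05-06.
2018-05-06 + 35 days = 2018-06-10.
2018-06-10 + 35 days = 2018-07-15.
2018-07-15 + 35 days = 2018-08-19.
2018-08-19 + 35 days = 2018-09-23.
2018-09-23 + 35 days = 2018-10-28.
2018-10-28 + 35 days = 2018-12-02.

2018-12-02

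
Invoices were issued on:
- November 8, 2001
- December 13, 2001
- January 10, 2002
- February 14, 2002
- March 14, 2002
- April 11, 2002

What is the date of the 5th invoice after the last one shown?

Gaps: 35, 28, 35, 28, 28 days — a mix of 28 and 35. Every date is a Thursday.
Each is the 2nd Thursday of its month.
May 2002 — 2nd Thursday is May 9, 2002.
June 2002 — 2nd Thursday is June 13, 2002.
July 2002 — 2nd Thursday is July 11, 2002.
2nd Thursday of August 2002: August 8, 2002.
2nd Thursday of September 2002: September 12, 2002.

September 12, 2002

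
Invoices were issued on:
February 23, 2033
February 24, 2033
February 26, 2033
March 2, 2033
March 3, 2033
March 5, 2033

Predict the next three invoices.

March 9, 2033; March 10, 2033; March 12, 2033

The gap pattern 1, 2, 4, 1, 2 repeats every 3 events.
These are the Wednesdays, Thursdays and Saturdays of each week.
The following Wednesday is March 9, 2033.
The following Thursday is March 10, 2033.
Next Saturday: March 12, 2033.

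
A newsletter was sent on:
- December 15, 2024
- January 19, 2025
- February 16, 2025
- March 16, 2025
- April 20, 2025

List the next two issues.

May 18, 2025; June 15, 2025

Gaps: 35, 28, 28, 35 days — a mix of 28 and 35. Every date is a Sunday.
Each is the 3rd Sunday of its month.
May 2025 — 3rd Sunday is May 18, 2025.
3rd Sunday of June 2025: June 15, 2025.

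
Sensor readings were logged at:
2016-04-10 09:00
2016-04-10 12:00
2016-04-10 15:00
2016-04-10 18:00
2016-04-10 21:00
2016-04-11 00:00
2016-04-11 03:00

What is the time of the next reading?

Gaps: 3, 3, 3, 3, 3, 3 hours — each event is 3 hours after the previous one.
2016-04-11 03:00 + 3 h = 2016-04-11 06:00.

2016-04-11 06:00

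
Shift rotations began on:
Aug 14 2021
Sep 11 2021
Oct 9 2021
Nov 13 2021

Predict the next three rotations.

Dec 11 2021, Jan 8 2022, Feb 12 2022

Gaps: 28, 28, 35 days — a mix of 28 and 35. Every date is a Saturday.
Each is the 2nd Saturday of its month.
December 2021 — 2nd Saturday is Dec 11 2021.
2nd Saturday of January 2022: Jan 8 2022.
February 2022 — 2nd Saturday is Feb 12 2022.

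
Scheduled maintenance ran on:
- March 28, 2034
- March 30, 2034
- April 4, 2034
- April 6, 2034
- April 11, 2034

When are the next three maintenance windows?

The gap pattern 2, 5, 2, 5 repeats every 2 events.
These are the Tuesdays and Thursdays of each week.
The following Thursday is April 13, 2034.
The following Tuesday is April 18, 2034.
Next Thursday: April 20, 2034.

April 13, 2034; April 18, 2034; April 20, 2034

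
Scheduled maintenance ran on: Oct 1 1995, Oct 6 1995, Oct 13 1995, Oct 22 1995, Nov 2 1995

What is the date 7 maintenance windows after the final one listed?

Gaps: 5, 7, 9, 11 days — each gap is 2 larger than the previous one.
Next gap: 13 days. Nov 2 1995 + 13 days = Nov 15 1995.
Next gap: 15 days. Nov 15 1995 + 15 days = Nov 30 1995.
Next gap: 17 days. Nov 30 1995 + 17 days = Dec 17 1995.
Next gap: 19 days. Dec 17 1995 + 19 days = Jan 5 1996.
Next gap: 21 days. Jan 5 1996 + 21 days = Jan 26 1996.
Next gap: 23 days. Jan 26 1996 + 23 days = Feb 18 1996.
Next gap: 25 days. Feb 18 1996 + 25 days = Mar 14 1996.

Mar 14 1996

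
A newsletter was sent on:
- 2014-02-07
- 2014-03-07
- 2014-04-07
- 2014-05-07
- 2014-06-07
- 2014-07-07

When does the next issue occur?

The day-of-month is always 7 (28, 31, 30, 31, 30 days between events).
So this recurs on the 7th of each month.
August 2014: 2014-08-07.

2014-08-07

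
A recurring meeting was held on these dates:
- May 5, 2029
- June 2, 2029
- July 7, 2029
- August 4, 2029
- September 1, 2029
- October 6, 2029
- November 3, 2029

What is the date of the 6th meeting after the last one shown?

May 4, 2030

All dates are Saturdays, 28, 35, 28, 28, 35, 28 days apart.
Specifically, the 1st Saturday of each month.
1st Saturday of December 2029: December 1, 2029.
January 2030 — 1st Saturday is January 5, 2030.
February 2030 — 1st Saturday is February 2, 2030.
1st Saturday of March 2030: March 2, 2030.
April 2030 — 1st Saturday is April 6, 2030.
1st Saturday of May 2030: May 4, 2030.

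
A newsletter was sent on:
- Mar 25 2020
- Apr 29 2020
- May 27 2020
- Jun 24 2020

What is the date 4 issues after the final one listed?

All Wednesdays; the gaps (35, 28, 28) vary with month length.
This is the last Wednesday of each month.
July 2020 ends with Wednesday Jul 29 2020.
Last Wednesday of August 2020: Aug 26 2020.
September 2020 ends with Wednesday Sep 30 2020.
October 2020 ends with Wednesday Oct 28 2020.

Oct 28 2020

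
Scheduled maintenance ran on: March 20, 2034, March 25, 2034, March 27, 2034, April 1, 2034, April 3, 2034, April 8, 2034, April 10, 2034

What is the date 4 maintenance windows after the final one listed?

The gap pattern 5, 2, 5, 2, 5, 2 repeats every 2 events.
These are the Mondays and Saturdays of each week.
The following Saturday is April 15, 2034.
The following Monday is April 17, 2034.
Next Saturday: April 22, 2034.
Next Monday: April 24, 2034.

April 24, 2034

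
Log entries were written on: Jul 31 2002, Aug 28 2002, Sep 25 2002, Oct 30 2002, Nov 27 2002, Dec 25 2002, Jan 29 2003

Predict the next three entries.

Feb 26 2003, Mar 26 2003, Apr 30 2003

Every date is a Wednesday; gaps 28, 28, 35, 28, 28, 35 days.
Each is the last Wednesday of its month (at least one falls on the 29th or later, ruling out '4th Wednesday').
February 2003 ends with Wednesday Feb 26 2003.
March 2003 ends with Wednesday Mar 26 2003.
April 2003 ends with Wednesday Apr 30 2003.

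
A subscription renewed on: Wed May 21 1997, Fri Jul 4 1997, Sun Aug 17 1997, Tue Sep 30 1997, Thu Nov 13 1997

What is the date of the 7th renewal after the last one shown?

Gaps between consecutive events: 44, 44, 44, 44 days — a constant 44-day interval.
Thu Nov 13 1997 + 44 days = Sat Dec 27 1997.
Sat Dec 27 1997 + 44 days = Mon Feb 9 1998.
Mon Feb 9 1998 + 44 days = Wed Mar 25 1998.
Wed Mar 25 1998 + 44 days = Fri May 8 1998.
Fri May 8 1998 + 44 days = Sun Jun 21 1998.
Sun Jun 21 1998 + 44 days = Tue Aug 4 1998.
Tue Aug 4 1998 + 44 days = Thu Sep 17 1998.

Thu Sep 17 1998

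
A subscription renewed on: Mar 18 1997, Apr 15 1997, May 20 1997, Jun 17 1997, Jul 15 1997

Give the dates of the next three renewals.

Gaps: 28, 35, 28, 28 days — a mix of 28 and 35. Every date is a Tuesday.
Each is the 3rd Tuesday of its month.
3rd Tuesday of August 1997: Aug 19 1997.
3rd Tuesday of September 1997: Sep 16 1997.
October 1997 — 3rd Tuesday is Oct 21 1997.

Aug 19 1997, Sep 16 1997, Oct 21 1997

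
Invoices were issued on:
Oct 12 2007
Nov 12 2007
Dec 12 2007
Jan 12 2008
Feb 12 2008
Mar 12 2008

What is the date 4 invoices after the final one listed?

Each date is the 12th; the gaps (31, 30, 31, 31, 29) track the month lengths.
The rule is the 12th of each month.
Next: April 2008 → Apr 12 2008.
Next: May 2008 → May 12 2008.
June 2008: Jun 12 2008.
Next: July 2008 → Jul 12 2008.

Jul 12 2008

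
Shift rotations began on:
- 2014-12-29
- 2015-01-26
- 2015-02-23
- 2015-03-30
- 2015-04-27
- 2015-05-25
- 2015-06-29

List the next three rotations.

Every date is a Monday; gaps 28, 28, 35, 28, 28, 35 days.
Each is the last Monday of its month (at least one falls on the 29th or later, ruling out '4th Monday').
July 2015 ends with Monday 2015-07-27.
Last Monday of August 2015: 2015-08-31.
September 2015 ends with Monday 2015-09-28.

2015-07-27, 2015-08-31, 2015-09-28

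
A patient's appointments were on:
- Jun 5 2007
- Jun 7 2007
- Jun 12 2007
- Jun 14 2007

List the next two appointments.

Jun 19 2007, Jun 21 2007

The gap pattern 2, 5, 2 repeats every 2 events.
These are the Tuesdays and Thursdays of each week.
Next Tuesday: Jun 19 2007.
The following Thursday is Jun 21 2007.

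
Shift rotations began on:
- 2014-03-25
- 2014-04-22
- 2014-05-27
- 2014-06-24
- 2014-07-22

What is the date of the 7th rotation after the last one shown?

2015-02-24

Gaps: 28, 35, 28, 28 days — a mix of 28 and 35. Every date is a Tuesday.
Each is the 4th Tuesday of its month.
August 2014 — 4th Tuesday is 2014-08-26.
4th Tuesday of September 2014: 2014-09-23.
4th Tuesday of October 2014: 2014-10-28.
4th Tuesday of November 2014: 2014-11-25.
4th Tuesday of December 2014: 2014-12-23.
January 2015 — 4th Tuesday is 2015-01-27.
4th Tuesday of February 2015: 2015-02-24.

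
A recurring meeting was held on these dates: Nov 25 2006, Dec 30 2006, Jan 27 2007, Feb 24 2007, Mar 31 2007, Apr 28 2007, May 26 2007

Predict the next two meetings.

These are Saturdays with 35, 28, 28, 35, 28, 28-day gaps.
Each is the final Saturday of its month — Dec 30 2006 is past the 28th, so '4th Saturday' doesn't fit.
Last Saturday of June 2007: Jun 30 2007.
Last Saturday of July 2007: Jul 28 2007.

Jun 30 2007, Jul 28 2007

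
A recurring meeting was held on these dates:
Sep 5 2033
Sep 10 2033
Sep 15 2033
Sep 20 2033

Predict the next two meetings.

Every event comes 5 days after the last (5, 5, 5).
Sep 20 2033 + 5 days = Sep 25 2033.
Sep 25 2033 + 5 days = Sep 30 2033.

Sep 25 2033, Sep 30 2033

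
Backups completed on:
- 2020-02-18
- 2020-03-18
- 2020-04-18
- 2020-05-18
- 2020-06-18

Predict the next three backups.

2020-07-18, 2020-08-18, 2020-09-18

The day-of-month is always 18 (29, 31, 30, 31 days between events).
So this recurs on the 18th of each month.
July 2020: 2020-07-18.
August 2020: 2020-08-18.
September 2020: 2020-09-18.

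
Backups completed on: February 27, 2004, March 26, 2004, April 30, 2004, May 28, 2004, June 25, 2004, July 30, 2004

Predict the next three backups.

August 27, 2004; September 24, 2004; October 29, 2004

Every date is a Friday; gaps 28, 35, 28, 28, 35 days.
Each is the last Friday of its month (at least one falls on the 29th or later, ruling out '4th Friday').
August 2004 ends with Friday August 27, 2004.
Last Friday of September 2004: September 24, 2004.
October 2004 ends with Friday October 29, 2004.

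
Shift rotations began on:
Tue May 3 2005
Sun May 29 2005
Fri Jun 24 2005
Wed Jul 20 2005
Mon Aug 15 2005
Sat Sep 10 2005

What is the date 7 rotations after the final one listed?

Gaps between consecutive events: 26, 26, 26, 26, 26 days — a constant 26-day interval.
Sat Sep 10 2005 + 26 days = Thu Oct 6 2005.
Thu Oct 6 2005 + 26 days = Tue Nov 1 2005.
Tue Nov 1 2005 + 26 days = Sun Nov 27 2005.
Sun Nov 27 2005 + 26 days = Fri Dec 23 2005.
Fri Dec 23 2005 + 26 days = Wed Jan 18 2006.
Wed Jan 18 2006 + 26 days = Mon Feb 13 2006.
Mon Feb 13 2006 + 26 days = Sat Mar 11 2006.

Sat Mar 11 2006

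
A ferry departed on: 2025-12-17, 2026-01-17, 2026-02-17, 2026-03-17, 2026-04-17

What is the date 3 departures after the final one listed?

Each date is the 17th; the gaps (31, 31, 28, 31) track the month lengths.
The rule is the 17th of each month.
Next: May 2026 → 2026-05-17.
Next: June 2026 → 2026-06-17.
Next: July 2026 → 2026-07-17.

2026-07-17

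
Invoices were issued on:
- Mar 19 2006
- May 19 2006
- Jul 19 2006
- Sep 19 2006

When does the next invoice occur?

Nov 19 2006

Gaps: 61, 61, 62 days — not constant. Every event is on the 19th of the month.
Pattern: the 19th of every 2 months.
Next: November 2006 → Nov 19 2006.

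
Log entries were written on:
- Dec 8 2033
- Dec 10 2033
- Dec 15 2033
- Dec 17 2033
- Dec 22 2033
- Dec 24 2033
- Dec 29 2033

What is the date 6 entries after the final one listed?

Jan 19 2034

Gaps: 2, 5, 2, 5, 2, 5 days — not constant, but cyclic with period 2.
The events fall on every Thursday and Saturday.
Next Saturday: Dec 31 2033.
The following Thursday is Jan 5 2034.
Next Saturday: Jan 7 2034.
The following Thursday is Jan 12 2034.
The following Saturday is Jan 14 2034.
The following Thursday is Jan 19 2034.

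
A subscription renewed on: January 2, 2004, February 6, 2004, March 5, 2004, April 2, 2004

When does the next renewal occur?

All dates are Fridays, 35, 28, 28 days apart.
Specifically, the 1st Friday of each month.
1st Friday of May 2004: May 7, 2004.

May 7, 2004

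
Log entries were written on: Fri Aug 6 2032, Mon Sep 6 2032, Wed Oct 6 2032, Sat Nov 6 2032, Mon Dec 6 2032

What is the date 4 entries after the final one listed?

Each date is the 6th; the gaps (31, 30, 31, 30) track the month lengths.
The rule is the 6th of each month.
January 2033: Thu Jan 6 2033.
February 2033: Sun Feb 6 2033.
Next: March 2033 → Sun Mar 6 2033.
April 2033: Wed Apr 6 2033.

Wed Apr 6 2033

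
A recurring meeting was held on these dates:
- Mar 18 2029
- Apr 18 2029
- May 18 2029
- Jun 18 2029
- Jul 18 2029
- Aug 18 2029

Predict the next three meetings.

Sep 18 2029, Oct 18 2029, Nov 18 2029

The day-of-month is always 18 (31, 30, 31, 30, 31 days between events).
So this recurs on the 18th of each month.
September 2029: Sep 18 2029.
Next: October 2029 → Oct 18 2029.
November 2029: Nov 18 2029.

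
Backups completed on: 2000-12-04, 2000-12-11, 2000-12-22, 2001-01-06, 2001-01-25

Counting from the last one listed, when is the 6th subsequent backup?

2001-08-11

The spacing grows by 4 each time: 7, 11, 15, 19 days.
Next gap: 23 days. 2001-01-25 + 23 days = 2001-02-17.
Next gap: 27 days. 2001-02-17 + 27 days = 2001-03-16.
Next gap: 31 days. 2001-03-16 + 31 days = 2001-04-16.
Next gap: 35 days. 2001-04-16 + 35 days = 2001-05-21.
Next gap: 39 days. 2001-05-21 + 39 days = 2001-06-29.
Next gap: 43 days. 2001-06-29 + 43 days = 2001-08-11.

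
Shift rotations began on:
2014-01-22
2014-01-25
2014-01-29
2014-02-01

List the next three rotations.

2014-02-05, 2014-02-08, 2014-02-12

Every event lands on a Wednesday or Saturday (gaps cycle 3, 4, 3).
So the schedule is: every Wednesday and Saturday.
Next Wednesday: 2014-02-05.
The following Saturday is 2014-02-08.
Next Wednesday: 2014-02-12.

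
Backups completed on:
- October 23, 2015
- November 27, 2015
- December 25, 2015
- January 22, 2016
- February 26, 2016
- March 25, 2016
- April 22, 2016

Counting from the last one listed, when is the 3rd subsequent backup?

These are Fridays at 28- or 35-day spacing (35, 28, 28, 35, 28, 28).
The pattern: 4th Friday of the month.
4th Friday of May 2016: May 27, 2016.
4th Friday of June 2016: June 24, 2016.
July 2016 — 4th Friday is July 22, 2016.

July 22, 2016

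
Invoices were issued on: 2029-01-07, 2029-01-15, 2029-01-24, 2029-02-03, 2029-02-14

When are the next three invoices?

The spacing grows by 1 each time: 8, 9, 10, 11 days.
Next gap: 12 days. 2029-02-14 + 12 days = 2029-02-26.
Next gap: 13 days. 2029-02-26 + 13 days = 2029-03-11.
Next gap: 14 days. 2029-03-11 + 14 days = 2029-03-25.

2029-02-26, 2029-03-11, 2029-03-25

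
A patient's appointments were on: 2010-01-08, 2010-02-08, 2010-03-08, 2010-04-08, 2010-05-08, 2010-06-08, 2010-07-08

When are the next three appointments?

The day-of-month is always 8 (31, 28, 31, 30, 31, 30 days between events).
So this recurs on the 8th of each month.
August 2010: 2010-08-08.
Next: September 2010 → 2010-09-08.
October 2010: 2010-10-08.

2010-08-08, 2010-09-08, 2010-10-08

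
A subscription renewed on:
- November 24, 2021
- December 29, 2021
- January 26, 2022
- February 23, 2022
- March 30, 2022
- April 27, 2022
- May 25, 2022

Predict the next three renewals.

Every date is a Wednesday; gaps 35, 28, 28, 35, 28, 28 days.
Each is the last Wednesday of its month (at least one falls on the 29th or later, ruling out '4th Wednesday').
Last Wednesday of June 2022: June 29, 2022.
July 2022 ends with Wednesday July 27, 2022.
Last Wednesday of August 2022: August 31, 2022.

June 29, 2022; July 27, 2022; August 31, 2022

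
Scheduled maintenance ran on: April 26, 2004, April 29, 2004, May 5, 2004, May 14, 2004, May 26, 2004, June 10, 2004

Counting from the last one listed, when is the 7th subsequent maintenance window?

December 16, 2004

The spacing grows by 3 each time: 3, 6, 9, 12, 15 days.
Next gap: 18 days. June 10, 2004 + 18 days = June 28, 2004.
Next gap: 21 days. June 28, 2004 + 21 days = July 19, 2004.
Next gap: 24 days. July 19, 2004 + 24 days = August 12, 2004.
Next gap: 27 days. August 12, 2004 + 27 days = September 8, 2004.
Next gap: 30 days. September 8, 2004 + 30 days = October 8, 2004.
Next gap: 33 days. October 8, 2004 + 33 days = November 10, 2004.
Next gap: 36 days. November 10, 2004 + 36 days = December 16, 2004.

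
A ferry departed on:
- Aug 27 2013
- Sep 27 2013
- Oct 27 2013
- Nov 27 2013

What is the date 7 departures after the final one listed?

Jun 27 2014

Gaps: 31, 30, 31 days — not constant. Every event is on the 27th of the month.
Pattern: the 27th of each month.
Next: December 2013 → Dec 27 2013.
January 2014: Jan 27 2014.
Next: February 2014 → Feb 27 2014.
Next: March 2014 → Mar 27 2014.
Next: April 2014 → Apr 27 2014.
Next: May 2014 → May 27 2014.
Next: June 2014 → Jun 27 2014.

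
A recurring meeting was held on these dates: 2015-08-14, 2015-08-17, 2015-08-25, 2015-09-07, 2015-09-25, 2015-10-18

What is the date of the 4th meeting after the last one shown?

Gaps: 3, 8, 13, 18, 23 days — each gap is 5 larger than the previous one.
Next gap: 28 days. 2015-10-18 + 28 days = 2015-11-15.
Next gap: 33 days. 2015-11-15 + 33 days = 2015-12-18.
Next gap: 38 days. 2015-12-18 + 38 days = 2016-01-25.
Next gap: 43 days. 2016-01-25 + 43 days = 2016-03-08.

2016-03-08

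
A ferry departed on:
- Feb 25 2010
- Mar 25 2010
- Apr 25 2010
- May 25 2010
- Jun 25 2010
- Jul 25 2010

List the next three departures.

The day-of-month is always 25 (28, 31, 30, 31, 30 days between events).
So this recurs on the 25th of each month.
August 2010: Aug 25 2010.
September 2010: Sep 25 2010.
October 2010: Oct 25 2010.

Aug 25 2010, Sep 25 2010, Oct 25 2010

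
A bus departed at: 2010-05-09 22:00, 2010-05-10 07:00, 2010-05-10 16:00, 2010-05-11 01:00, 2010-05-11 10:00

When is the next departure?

Gaps: 9, 9, 9, 9 hours — each event is 9 hours after the previous one.
2010-05-11 10:00 + 9 h = 2010-05-11 19:00.

2010-05-11 19:00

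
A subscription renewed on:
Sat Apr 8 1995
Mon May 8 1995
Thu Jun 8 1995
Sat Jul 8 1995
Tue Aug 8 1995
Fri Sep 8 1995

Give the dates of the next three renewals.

Gaps: 30, 31, 30, 31, 31 days — not constant. Every event is on the 8th of the month.
Pattern: the 8th of each month.
Next: October 1995 → Sun Oct 8 1995.
November 1995: Wed Nov 8 1995.
December 1995: Fri Dec 8 1995.

Sun Oct 8 1995, Wed Nov 8 1995, Fri Dec 8 1995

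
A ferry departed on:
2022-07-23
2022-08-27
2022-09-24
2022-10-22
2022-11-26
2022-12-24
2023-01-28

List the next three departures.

Gaps: 35, 28, 28, 35, 28, 35 days — a mix of 28 and 35. Every date is a Saturday.
Each is the 4th Saturday of its month.
February 2023 — 4th Saturday is 2023-02-25.
4th Saturday of March 2023: 2023-03-25.
4th Saturday of April 2023: 2023-04-22.

2023-02-25, 2023-03-25, 2023-04-22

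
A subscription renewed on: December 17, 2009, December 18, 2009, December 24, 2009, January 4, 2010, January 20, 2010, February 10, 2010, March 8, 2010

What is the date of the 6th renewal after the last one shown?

November 24, 2010

Intervals are 1, 6, 11, 16, 21, 26 days — an arithmetic progression with common difference 5.
Next gap: 31 days. March 8, 2010 + 31 days = April 8, 2010.
Next gap: 36 days. April 8, 2010 + 36 days = May 14, 2010.
Next gap: 41 days. May 14, 2010 + 41 days = June 24, 2010.
Next gap: 46 days. June 24, 2010 + 46 days = August 9, 2010.
Next gap: 51 days. August 9, 2010 + 51 days = September 29, 2010.
Next gap: 56 days. September 29, 2010 + 56 days = November 24, 2010.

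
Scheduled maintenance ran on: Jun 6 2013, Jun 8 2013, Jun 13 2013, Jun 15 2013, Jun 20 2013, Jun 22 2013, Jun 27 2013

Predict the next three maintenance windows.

The gap pattern 2, 5, 2, 5, 2, 5 repeats every 2 events.
These are the Thursdays and Saturdays of each week.
Next Saturday: Jun 29 2013.
The following Thursday is Jul 4 2013.
Next Saturday: Jul 6 2013.

Jun 29 2013, Jul 4 2013, Jul 6 2013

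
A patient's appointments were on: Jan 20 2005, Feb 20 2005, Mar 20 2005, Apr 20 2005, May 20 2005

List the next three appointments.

Jun 20 2005, Jul 20 2005, Aug 20 2005

The day-of-month is always 20 (31, 28, 31, 30 days between events).
So this recurs on the 20th of each month.
Next: June 2005 → Jun 20 2005.
July 2005: Jul 20 2005.
August 2005: Aug 20 2005.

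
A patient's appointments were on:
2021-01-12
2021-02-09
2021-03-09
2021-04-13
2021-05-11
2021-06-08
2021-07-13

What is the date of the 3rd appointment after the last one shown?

These are Tuesdays at 28- or 35-day spacing (28, 28, 35, 28, 28, 35).
The pattern: 2nd Tuesday of the month.
August 2021 — 2nd Tuesday is 2021-08-10.
2nd Tuesday of September 2021: 2021-09-14.
October 2021 — 2nd Tuesday is 2021-10-12.

2021-10-12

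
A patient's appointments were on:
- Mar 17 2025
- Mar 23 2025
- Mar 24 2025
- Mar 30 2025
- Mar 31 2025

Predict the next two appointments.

Every event lands on a Monday or Sunday (gaps cycle 6, 1, 6, 1).
So the schedule is: every Monday and Sunday.
The following Sunday is Apr 6 2025.
The following Monday is Apr 7 2025.

Apr 6 2025, Apr 7 2025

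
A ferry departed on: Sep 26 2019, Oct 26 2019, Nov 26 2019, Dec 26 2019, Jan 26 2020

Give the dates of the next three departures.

The day-of-month is always 26 (30, 31, 30, 31 days between events).
So this recurs on the 26th of each month.
Next: February 2020 → Feb 26 2020.
Next: March 2020 → Mar 26 2020.
April 2020: Apr 26 2020.

Feb 26 2020, Mar 26 2020, Apr 26 2020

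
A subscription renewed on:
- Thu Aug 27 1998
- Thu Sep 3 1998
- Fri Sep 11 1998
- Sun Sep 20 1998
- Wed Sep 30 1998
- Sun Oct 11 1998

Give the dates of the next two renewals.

Gaps: 7, 8, 9, 10, 11 days — each gap is 1 larger than the previous one.
Next gap: 12 days. Sun Oct 11 1998 + 12 days = Fri Oct 23 1998.
Next gap: 13 days. Fri Oct 23 1998 + 13 days = Thu Nov 5 1998.

Fri Oct 23 1998, Thu Nov 5 1998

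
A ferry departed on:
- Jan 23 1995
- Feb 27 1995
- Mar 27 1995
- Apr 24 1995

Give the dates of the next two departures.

All dates are Mondays, 35, 28, 28 days apart.
Specifically, the 4th Monday of each month.
4th Monday of May 1995: May 22 1995.
June 1995 — 4th Monday is Jun 26 1995.

May 22 1995, Jun 26 1995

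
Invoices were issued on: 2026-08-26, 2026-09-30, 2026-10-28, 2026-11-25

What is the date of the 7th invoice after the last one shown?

All Wednesdays; the gaps (35, 28, 28) vary with month length.
This is the last Wednesday of each month.
December 2026 ends with Wednesday 2026-12-30.
January 2027 ends with Wednesday 2027-01-27.
February 2027 ends with Wednesday 2027-02-24.
Last Wednesday of March 2027: 2027-03-31.
April 2027 ends with Wednesday 2027-04-28.
Last Wednesday of May 2027: 2027-05-26.
Last Wednesday of June 2027: 2027-06-30.

2027-06-30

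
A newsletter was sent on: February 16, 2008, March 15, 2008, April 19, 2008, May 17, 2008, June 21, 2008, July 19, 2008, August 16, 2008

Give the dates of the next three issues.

September 20, 2008; October 18, 2008; November 15, 2008

These are Saturdays at 28- or 35-day spacing (28, 35, 28, 35, 28, 28).
The pattern: 3rd Saturday of the month.
September 2008 — 3rd Saturday is September 20, 2008.
October 2008 — 3rd Saturday is October 18, 2008.
3rd Saturday of November 2008: November 15, 2008.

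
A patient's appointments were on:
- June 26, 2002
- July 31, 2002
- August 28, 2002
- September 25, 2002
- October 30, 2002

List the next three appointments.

These are Wednesdays with 35, 28, 28, 35-day gaps.
Each is the final Wednesday of its month — July 31, 2002 is past the 28th, so '4th Wednesday' doesn't fit.
November 2002 ends with Wednesday November 27, 2002.
Last Wednesday of December 2002: December 25, 2002.
Last Wednesday of January 2003: January 29, 2003.

November 27, 2002; December 25, 2002; January 29, 2003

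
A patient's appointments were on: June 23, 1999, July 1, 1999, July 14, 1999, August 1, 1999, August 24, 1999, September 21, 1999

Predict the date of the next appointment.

Intervals are 8, 13, 18, 23, 28 days — an arithmetic progression with common difference 5.
Next gap: 33 days. September 21, 1999 + 33 days = October 24, 1999.

October 24, 1999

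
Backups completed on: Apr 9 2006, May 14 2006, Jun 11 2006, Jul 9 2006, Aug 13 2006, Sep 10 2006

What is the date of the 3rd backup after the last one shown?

These are Sundays at 28- or 35-day spacing (35, 28, 28, 35, 28).
The pattern: 2nd Sunday of the month.
October 2006 — 2nd Sunday is Oct 8 2006.
2nd Sunday of November 2006: Nov 12 2006.
December 2006 — 2nd Sunday is Dec 10 2006.

Dec 10 2006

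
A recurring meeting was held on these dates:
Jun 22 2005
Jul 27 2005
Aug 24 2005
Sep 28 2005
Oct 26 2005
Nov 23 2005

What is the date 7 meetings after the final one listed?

Jun 28 2006

All dates are Wednesdays, 35, 28, 35, 28, 28 days apart.
Specifically, the 4th Wednesday of each month.
4th Wednesday of December 2005: Dec 28 2005.
January 2006 — 4th Wednesday is Jan 25 2006.
4th Wednesday of February 2006: Feb 22 2006.
4th Wednesday of March 2006: Mar 22 2006.
April 2006 — 4th Wednesday is Apr 26 2006.
May 2006 — 4th Wednesday is May 24 2006.
4th Wednesday of June 2006: Jun 28 2006.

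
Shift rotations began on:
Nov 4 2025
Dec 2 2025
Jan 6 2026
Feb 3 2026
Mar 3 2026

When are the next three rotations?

Gaps: 28, 35, 28, 28 days — a mix of 28 and 35. Every date is a Tuesday.
Each is the 1st Tuesday of its month.
1st Tuesday of April 2026: Apr 7 2026.
May 2026 — 1st Tuesday is May 5 2026.
June 2026 — 1st Tuesday is Jun 2 2026.

Apr 7 2026, May 5 2026, Jun 2 2026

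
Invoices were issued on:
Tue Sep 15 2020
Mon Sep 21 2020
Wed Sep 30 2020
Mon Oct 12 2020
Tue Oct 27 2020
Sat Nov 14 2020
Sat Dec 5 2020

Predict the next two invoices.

Tue Dec 29 2020, Mon Jan 25 2021

The spacing grows by 3 each time: 6, 9, 12, 15, 18, 21 days.
Next gap: 24 days. Sat Dec 5 2020 + 24 days = Tue Dec 29 2020.
Next gap: 27 days. Tue Dec 29 2020 + 27 days = Mon Jan 25 2021.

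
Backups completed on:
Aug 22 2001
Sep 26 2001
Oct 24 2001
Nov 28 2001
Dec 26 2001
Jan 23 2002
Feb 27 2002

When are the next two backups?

Mar 27 2002, Apr 24 2002

Gaps: 35, 28, 35, 28, 28, 35 days — a mix of 28 and 35. Every date is a Wednesday.
Each is the 4th Wednesday of its month.
March 2002 — 4th Wednesday is Mar 27 2002.
4th Wednesday of April 2002: Apr 24 2002.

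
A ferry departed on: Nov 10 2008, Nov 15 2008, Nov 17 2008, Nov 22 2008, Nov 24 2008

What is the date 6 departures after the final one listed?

Every event lands on a Monday or Saturday (gaps cycle 5, 2, 5, 2).
So the schedule is: every Monday and Saturday.
The following Saturday is Nov 29 2008.
The following Monday is Dec 1 2008.
The following Saturday is Dec 6 2008.
The following Monday is Dec 8 2008.
The following Saturday is Dec 13 2008.
Next Monday: Dec 15 2008.

Dec 15 2008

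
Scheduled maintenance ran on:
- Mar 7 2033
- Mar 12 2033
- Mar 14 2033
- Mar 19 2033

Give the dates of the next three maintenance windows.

Mar 21 2033, Mar 26 2033, Mar 28 2033

Every event lands on a Monday or Saturday (gaps cycle 5, 2, 5).
So the schedule is: every Monday and Saturday.
Next Monday: Mar 21 2033.
Next Saturday: Mar 26 2033.
The following Monday is Mar 28 2033.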